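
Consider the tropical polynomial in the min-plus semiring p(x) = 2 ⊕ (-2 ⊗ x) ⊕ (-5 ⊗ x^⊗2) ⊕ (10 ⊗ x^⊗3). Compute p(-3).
p(-3) = -11

A tropical monomial a ⊗ x^⊗i evaluates to a + i · x. Evaluating each term at x = -3:
  Term 0 contributes 2 + 0 · -3 = 2
  Term 1 contributes -2 + 1 · -3 = -5
  Term 2 contributes -5 + 2 · -3 = -11
  Term 3 contributes 10 + 3 · -3 = 1
p(-3) = ⊕ of these = min[2, -5, -11, 1] = -11.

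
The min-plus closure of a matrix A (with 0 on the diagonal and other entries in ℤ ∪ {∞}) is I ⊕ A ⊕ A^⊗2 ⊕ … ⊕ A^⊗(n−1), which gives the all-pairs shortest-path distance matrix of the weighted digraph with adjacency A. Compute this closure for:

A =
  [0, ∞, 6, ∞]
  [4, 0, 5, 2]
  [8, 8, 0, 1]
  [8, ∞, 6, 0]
Closure =
  [0, 14, 6, 7]
  [4, 0, 5, 2]
  [8, 8, 0, 1]
  [8, 14, 6, 0]

This is the Floyd-Warshall all-pairs shortest-path computation. For each intermediate vertex k = 0, 1, …, 3, update dist[i][j] ← min(dist[i][j], dist[i][k] + dist[k][j]). The final matrix gives, for each (i, j), the minimum total weight of any directed path from i to j (possibly empty when i = j).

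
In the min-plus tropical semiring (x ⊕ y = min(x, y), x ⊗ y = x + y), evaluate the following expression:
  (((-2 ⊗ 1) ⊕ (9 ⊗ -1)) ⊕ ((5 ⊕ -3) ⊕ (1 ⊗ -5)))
(((-2 ⊗ 1) ⊕ (9 ⊗ -1)) ⊕ ((5 ⊕ -3) ⊕ (1 ⊗ -5))) = -4

Expand innermost to outermost. Recall ⊕ takes the minimum of its arguments and ⊗ takes their sum. Working out the expression (((-2 ⊗ 1) ⊕ (9 ⊗ -1)) ⊕ ((5 ⊕ -3) ⊕ (1 ⊗ -5))) gives -4.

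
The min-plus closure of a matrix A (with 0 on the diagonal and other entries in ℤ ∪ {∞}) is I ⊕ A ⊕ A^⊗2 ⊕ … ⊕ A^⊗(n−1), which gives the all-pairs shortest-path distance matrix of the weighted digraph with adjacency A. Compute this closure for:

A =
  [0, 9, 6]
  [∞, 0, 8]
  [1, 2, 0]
Closure =
  [0, 8, 6]
  [9, 0, 8]
  [1, 2, 0]

This is the Floyd-Warshall all-pairs shortest-path computation. For each intermediate vertex k = 0, 1, …, 2, update dist[i][j] ← min(dist[i][j], dist[i][k] + dist[k][j]). The final matrix gives, for each (i, j), the minimum total weight of any directed path from i to j (possibly empty when i = j).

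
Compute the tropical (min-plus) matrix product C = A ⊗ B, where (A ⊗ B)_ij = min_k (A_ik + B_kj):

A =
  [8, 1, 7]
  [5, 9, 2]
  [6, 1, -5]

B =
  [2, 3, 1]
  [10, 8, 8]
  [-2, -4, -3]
A ⊗ B =
  [5, 3, 4]
  [0, -2, -1]
  [-7, -9, -8]

Apply the min-plus product entry-by-entry:
  C[0][0] = min over k of (A[0][0] + B[0][0] = 8 + 2 = 10, A[0][1] + B[1][0] = 1 + 10 = 11, A[0][2] + B[2][0] = 7 + -2 = 5) = 5 (attained at k = 2)
  C[0][1] = min over k of (A[0][0] + B[0][1] = 8 + 3 = 11, A[0][1] + B[1][1] = 1 + 8 = 9, A[0][2] + B[2][1] = 7 + -4 = 3) = 3 (attained at k = 2)
  C[0][2] = min over k of (A[0][0] + B[0][2] = 8 + 1 = 9, A[0][1] + B[1][2] = 1 + 8 = 9, A[0][2] + B[2][2] = 7 + -3 = 4) = 4 (attained at k = 2)
  C[1][0] = min over k of (A[1][0] + B[0][0] = 5 + 2 = 7, A[1][1] + B[1][0] = 9 + 10 = 19, A[1][2] + B[2][0] = 2 + -2 = 0) = 0 (attained at k = 2)
  C[1][1] = min over k of (A[1][0] + B[0][1] = 5 + 3 = 8, A[1][1] + B[1][1] = 9 + 8 = 17, A[1][2] + B[2][1] = 2 + -4 = -2) = -2 (attained at k = 2)
  C[1][2] = min over k of (A[1][0] + B[0][2] = 5 + 1 = 6, A[1][1] + B[1][2] = 9 + 8 = 17, A[1][2] + B[2][2] = 2 + -3 = -1) = -1 (attained at k = 2)
  C[2][0] = min over k of (A[2][0] + B[0][0] = 6 + 2 = 8, A[2][1] + B[1][0] = 1 + 10 = 11, A[2][2] + B[2][0] = -5 + -2 = -7) = -7 (attained at k = 2)
  C[2][1] = min over k of (A[2][0] + B[0][1] = 6 + 3 = 9, A[2][1] + B[1][1] = 1 + 8 = 9, A[2][2] + B[2][1] = -5 + -4 = -9) = -9 (attained at k = 2)
  C[2][2] = min over k of (A[2][0] + B[0][2] = 6 + 1 = 7, A[2][1] + B[1][2] = 1 + 8 = 9, A[2][2] + B[2][2] = -5 + -3 = -8) = -8 (attained at k = 2)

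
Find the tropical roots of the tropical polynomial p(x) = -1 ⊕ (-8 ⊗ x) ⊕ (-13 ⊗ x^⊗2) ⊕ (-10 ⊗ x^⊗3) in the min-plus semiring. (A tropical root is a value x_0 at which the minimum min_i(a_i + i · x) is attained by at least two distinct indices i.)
Roots: {-3, 5, 7}

Each tropical root is a break point of the lower envelope of the lines y = a_i + i · x (there are 4 lines, with slopes 0, 1, ..., 3). Only the lines that attain the minimum somewhere contribute to roots; other lines are dominated. Here the surviving (envelope) indices are i = 3, i = 2, i = 1, i = 0.
Intersections between consecutive envelope lines give the roots: for adjacent envelope indices i < j the intersection is x = (a_i − a_j) / (j − i). Reading off the sorted break points: {-3, 5, 7}.
Verification: at each break x_0, at least two indices attain the minimum of min_i(a_i + i · x_0).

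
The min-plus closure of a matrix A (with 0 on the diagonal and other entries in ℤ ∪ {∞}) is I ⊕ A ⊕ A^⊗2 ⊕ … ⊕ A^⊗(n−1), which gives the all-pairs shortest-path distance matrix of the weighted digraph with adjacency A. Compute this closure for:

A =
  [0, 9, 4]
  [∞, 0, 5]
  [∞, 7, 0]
Closure =
  [0, 9, 4]
  [∞, 0, 5]
  [∞, 7, 0]

This is the Floyd-Warshall all-pairs shortest-path computation. For each intermediate vertex k = 0, 1, …, 2, update dist[i][j] ← min(dist[i][j], dist[i][k] + dist[k][j]). The final matrix gives, for each (i, j), the minimum total weight of any directed path from i to j (possibly empty when i = j).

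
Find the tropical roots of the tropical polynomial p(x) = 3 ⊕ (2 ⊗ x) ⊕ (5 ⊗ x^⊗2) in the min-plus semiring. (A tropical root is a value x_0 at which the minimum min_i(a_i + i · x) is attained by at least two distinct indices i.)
Roots: {-3, 1}

Each tropical root is a break point of the lower envelope of the lines y = a_i + i · x (there are 3 lines, with slopes 0, 1, ..., 2). Only the lines that attain the minimum somewhere contribute to roots; other lines are dominated. Here the surviving (envelope) indices are i = 2, i = 1, i = 0.
Intersections between consecutive envelope lines give the roots: for adjacent envelope indices i < j the intersection is x = (a_i − a_j) / (j − i). Reading off the sorted break points: {-3, 1}.
Verification: at each break x_0, at least two indices attain the minimum of min_i(a_i + i · x_0).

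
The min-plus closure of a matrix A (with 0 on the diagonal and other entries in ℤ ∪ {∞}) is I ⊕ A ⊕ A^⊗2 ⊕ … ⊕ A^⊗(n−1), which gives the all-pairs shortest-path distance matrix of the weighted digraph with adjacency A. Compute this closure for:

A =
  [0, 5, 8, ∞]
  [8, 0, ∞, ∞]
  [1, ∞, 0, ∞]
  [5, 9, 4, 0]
Closure =
  [0, 5, 8, ∞]
  [8, 0, 16, ∞]
  [1, 6, 0, ∞]
  [5, 9, 4, 0]

This is the Floyd-Warshall all-pairs shortest-path computation. For each intermediate vertex k = 0, 1, …, 3, update dist[i][j] ← min(dist[i][j], dist[i][k] + dist[k][j]). The final matrix gives, for each (i, j), the minimum total weight of any directed path from i to j (possibly empty when i = j).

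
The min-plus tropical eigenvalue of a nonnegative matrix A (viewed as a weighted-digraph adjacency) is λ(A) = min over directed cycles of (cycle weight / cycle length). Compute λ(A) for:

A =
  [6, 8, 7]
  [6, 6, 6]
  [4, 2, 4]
λ(A) = 4

Enumerate directed cycles and compute their means (weight / length). Sample:
  cycle 0 → 0: weight = 6, length = 1, mean = 6/1 ≈ 6.000
  cycle 1 → 1: weight = 6, length = 1, mean = 6/1 ≈ 6.000
  cycle 2 → 2: weight = 4, length = 1, mean = 4/1 ≈ 4.000
  cycle 0 → 1 → 0: weight = 14, length = 2, mean = 14/2 ≈ 7.000
  cycle 0 → 2 → 0: weight = 11, length = 2, mean = 11/2 ≈ 5.500
  cycle 1 → 0 → 1: weight = 14, length = 2, mean = 14/2 ≈ 7.000
Minimum mean = 4.000, attained e.g. along the cycle 2 → 2 with weight 4 and length 1. So λ(A) = 4/1 = 4.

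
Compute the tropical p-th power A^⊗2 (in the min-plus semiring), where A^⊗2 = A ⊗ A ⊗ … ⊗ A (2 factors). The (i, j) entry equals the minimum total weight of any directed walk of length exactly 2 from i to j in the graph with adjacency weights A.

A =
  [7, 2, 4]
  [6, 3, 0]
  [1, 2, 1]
A^⊗2 =
  [5, 5, 2]
  [1, 2, 1]
  [2, 3, 2]

Each entry (A^⊗2)_ij equals the minimum over all length-2 walks i = v_0 → v_1 → … → v_2 = j of Σ_t A[v_t][v_{t+1}]. For example, for (i, j) = (0, 2) we minimise over 3 possible intermediate vertex sequences; the minimum is 2, attained along the walk 0 → 1 → 2.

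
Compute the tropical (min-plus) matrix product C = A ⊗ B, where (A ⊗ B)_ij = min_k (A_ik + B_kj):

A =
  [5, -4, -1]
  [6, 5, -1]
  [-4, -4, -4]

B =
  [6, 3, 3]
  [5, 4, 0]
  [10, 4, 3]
A ⊗ B =
  [1, 0, -4]
  [9, 3, 2]
  [1, -1, -4]

Apply the min-plus product entry-by-entry:
  C[0][0] = min over k of (A[0][0] + B[0][0] = 5 + 6 = 11, A[0][1] + B[1][0] = -4 + 5 = 1, A[0][2] + B[2][0] = -1 + 10 = 9) = 1 (attained at k = 1)
  C[0][1] = min over k of (A[0][0] + B[0][1] = 5 + 3 = 8, A[0][1] + B[1][1] = -4 + 4 = 0, A[0][2] + B[2][1] = -1 + 4 = 3) = 0 (attained at k = 1)
  C[0][2] = min over k of (A[0][0] + B[0][2] = 5 + 3 = 8, A[0][1] + B[1][2] = -4 + 0 = -4, A[0][2] + B[2][2] = -1 + 3 = 2) = -4 (attained at k = 1)
  C[1][0] = min over k of (A[1][0] + B[0][0] = 6 + 6 = 12, A[1][1] + B[1][0] = 5 + 5 = 10, A[1][2] + B[2][0] = -1 + 10 = 9) = 9 (attained at k = 2)
  C[1][1] = min over k of (A[1][0] + B[0][1] = 6 + 3 = 9, A[1][1] + B[1][1] = 5 + 4 = 9, A[1][2] + B[2][1] = -1 + 4 = 3) = 3 (attained at k = 2)
  C[1][2] = min over k of (A[1][0] + B[0][2] = 6 + 3 = 9, A[1][1] + B[1][2] = 5 + 0 = 5, A[1][2] + B[2][2] = -1 + 3 = 2) = 2 (attained at k = 2)
  C[2][0] = min over k of (A[2][0] + B[0][0] = -4 + 6 = 2, A[2][1] + B[1][0] = -4 + 5 = 1, A[2][2] + B[2][0] = -4 + 10 = 6) = 1 (attained at k = 1)
  C[2][1] = min over k of (A[2][0] + B[0][1] = -4 + 3 = -1, A[2][1] + B[1][1] = -4 + 4 = 0, A[2][2] + B[2][1] = -4 + 4 = 0) = -1 (attained at k = 0)
  C[2][2] = min over k of (A[2][0] + B[0][2] = -4 + 3 = -1, A[2][1] + B[1][2] = -4 + 0 = -4, A[2][2] + B[2][2] = -4 + 3 = -1) = -4 (attained at k = 1)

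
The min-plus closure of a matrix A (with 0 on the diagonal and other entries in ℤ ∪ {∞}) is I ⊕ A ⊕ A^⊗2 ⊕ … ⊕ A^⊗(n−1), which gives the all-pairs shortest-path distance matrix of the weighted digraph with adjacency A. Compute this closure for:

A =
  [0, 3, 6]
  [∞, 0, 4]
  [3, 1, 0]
Closure =
  [0, 3, 6]
  [7, 0, 4]
  [3, 1, 0]

This is the Floyd-Warshall all-pairs shortest-path computation. For each intermediate vertex k = 0, 1, …, 2, update dist[i][j] ← min(dist[i][j], dist[i][k] + dist[k][j]). The final matrix gives, for each (i, j), the minimum total weight of any directed path from i to j (possibly empty when i = j).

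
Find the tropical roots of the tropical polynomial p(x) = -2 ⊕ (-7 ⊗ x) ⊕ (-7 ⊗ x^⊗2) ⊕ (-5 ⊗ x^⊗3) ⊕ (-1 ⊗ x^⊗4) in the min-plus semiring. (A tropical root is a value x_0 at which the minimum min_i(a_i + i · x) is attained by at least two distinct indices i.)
Roots: {-4, -2, 0, 5}

Each tropical root is a break point of the lower envelope of the lines y = a_i + i · x (there are 5 lines, with slopes 0, 1, ..., 4). Only the lines that attain the minimum somewhere contribute to roots; other lines are dominated. Here the surviving (envelope) indices are i = 4, i = 3, i = 2, i = 1, i = 0.
Intersections between consecutive envelope lines give the roots: for adjacent envelope indices i < j the intersection is x = (a_i − a_j) / (j − i). Reading off the sorted break points: {-4, -2, 0, 5}.
Verification: at each break x_0, at least two indices attain the minimum of min_i(a_i + i · x_0).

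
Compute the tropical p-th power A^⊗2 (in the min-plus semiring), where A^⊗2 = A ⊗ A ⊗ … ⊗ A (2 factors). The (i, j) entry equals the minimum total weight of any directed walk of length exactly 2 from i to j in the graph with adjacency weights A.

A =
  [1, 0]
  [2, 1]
A^⊗2 =
  [2, 1]
  [3, 2]

Each entry (A^⊗2)_ij equals the minimum over all length-2 walks i = v_0 → v_1 → … → v_2 = j of Σ_t A[v_t][v_{t+1}]. For example, for (i, j) = (0, 1) we minimise over 2 possible intermediate vertex sequences; the minimum is 1, attained along the walk 0 → 0 → 1.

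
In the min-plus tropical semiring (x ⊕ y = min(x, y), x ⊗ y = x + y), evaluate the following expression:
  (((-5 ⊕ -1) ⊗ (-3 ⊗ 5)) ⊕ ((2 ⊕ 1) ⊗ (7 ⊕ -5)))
(((-5 ⊕ -1) ⊗ (-3 ⊗ 5)) ⊕ ((2 ⊕ 1) ⊗ (7 ⊕ -5))) = -4

Expand innermost to outermost. Recall ⊕ takes the minimum of its arguments and ⊗ takes their sum. Working out the expression (((-5 ⊕ -1) ⊗ (-3 ⊗ 5)) ⊕ ((2 ⊕ 1) ⊗ (7 ⊕ -5))) gives -4.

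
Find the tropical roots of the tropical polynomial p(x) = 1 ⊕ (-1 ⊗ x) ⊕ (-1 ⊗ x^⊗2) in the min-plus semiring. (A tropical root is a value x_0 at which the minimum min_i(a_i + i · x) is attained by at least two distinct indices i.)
Roots: {0, 2}

Each tropical root is a break point of the lower envelope of the lines y = a_i + i · x (there are 3 lines, with slopes 0, 1, ..., 2). Only the lines that attain the minimum somewhere contribute to roots; other lines are dominated. Here the surviving (envelope) indices are i = 2, i = 1, i = 0.
Intersections between consecutive envelope lines give the roots: for adjacent envelope indices i < j the intersection is x = (a_i − a_j) / (j − i). Reading off the sorted break points: {0, 2}.
Verification: at each break x_0, at least two indices attain the minimum of min_i(a_i + i · x_0).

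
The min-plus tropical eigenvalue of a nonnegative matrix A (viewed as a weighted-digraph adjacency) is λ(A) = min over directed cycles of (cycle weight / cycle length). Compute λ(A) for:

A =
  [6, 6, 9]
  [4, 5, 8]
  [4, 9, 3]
λ(A) = 3

Enumerate directed cycles and compute their means (weight / length). Sample:
  cycle 0 → 0: weight = 6, length = 1, mean = 6/1 ≈ 6.000
  cycle 1 → 1: weight = 5, length = 1, mean = 5/1 ≈ 5.000
  cycle 2 → 2: weight = 3, length = 1, mean = 3/1 ≈ 3.000
  cycle 0 → 1 → 0: weight = 10, length = 2, mean = 10/2 ≈ 5.000
  cycle 0 → 2 → 0: weight = 13, length = 2, mean = 13/2 ≈ 6.500
  cycle 1 → 0 → 1: weight = 10, length = 2, mean = 10/2 ≈ 5.000
Minimum mean = 3.000, attained e.g. along the cycle 2 → 2 with weight 3 and length 1. So λ(A) = 3/1 = 3.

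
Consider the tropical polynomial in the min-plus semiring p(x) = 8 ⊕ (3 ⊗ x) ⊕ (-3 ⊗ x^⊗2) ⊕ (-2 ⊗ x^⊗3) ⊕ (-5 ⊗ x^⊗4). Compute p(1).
p(1) = -1

A tropical monomial a ⊗ x^⊗i evaluates to a + i · x. Evaluating each term at x = 1:
  Term 0 contributes 8 + 0 · 1 = 8
  Term 1 contributes 3 + 1 · 1 = 4
  Term 2 contributes -3 + 2 · 1 = -1
  Term 3 contributes -2 + 3 · 1 = 1
  Term 4 contributes -5 + 4 · 1 = -1
p(1) = ⊕ of these = min[8, 4, -1, 1, -1] = -1.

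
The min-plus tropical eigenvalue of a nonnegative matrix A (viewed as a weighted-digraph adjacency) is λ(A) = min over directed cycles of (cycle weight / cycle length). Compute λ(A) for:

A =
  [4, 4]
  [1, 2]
λ(A) = 2

Enumerate directed cycles and compute their means (weight / length). Sample:
  cycle 0 → 0: weight = 4, length = 1, mean = 4/1 ≈ 4.000
  cycle 1 → 1: weight = 2, length = 1, mean = 2/1 ≈ 2.000
  cycle 0 → 1 → 0: weight = 5, length = 2, mean = 5/2 ≈ 2.500
  cycle 1 → 0 → 1: weight = 5, length = 2, mean = 5/2 ≈ 2.500
Minimum mean = 2.000, attained e.g. along the cycle 1 → 1 with weight 2 and length 1. So λ(A) = 2/1 = 2.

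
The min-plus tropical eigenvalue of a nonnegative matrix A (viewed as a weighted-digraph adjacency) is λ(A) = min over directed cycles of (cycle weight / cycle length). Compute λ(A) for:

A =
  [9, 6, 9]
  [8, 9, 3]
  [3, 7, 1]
λ(A) = 1

Enumerate directed cycles and compute their means (weight / length). Sample:
  cycle 0 → 0: weight = 9, length = 1, mean = 9/1 ≈ 9.000
  cycle 1 → 1: weight = 9, length = 1, mean = 9/1 ≈ 9.000
  cycle 2 → 2: weight = 1, length = 1, mean = 1/1 ≈ 1.000
  cycle 0 → 1 → 0: weight = 14, length = 2, mean = 14/2 ≈ 7.000
  cycle 0 → 2 → 0: weight = 12, length = 2, mean = 12/2 ≈ 6.000
  cycle 1 → 0 → 1: weight = 14, length = 2, mean = 14/2 ≈ 7.000
Minimum mean = 1.000, attained e.g. along the cycle 2 → 2 with weight 1 and length 1. So λ(A) = 1/1 = 1.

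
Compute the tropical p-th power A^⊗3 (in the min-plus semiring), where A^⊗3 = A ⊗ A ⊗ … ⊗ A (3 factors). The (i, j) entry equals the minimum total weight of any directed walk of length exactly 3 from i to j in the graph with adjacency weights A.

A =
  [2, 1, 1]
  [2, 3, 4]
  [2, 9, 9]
A^⊗3 =
  [5, 4, 4]
  [5, 5, 5]
  [5, 5, 5]

Each entry (A^⊗3)_ij equals the minimum over all length-3 walks i = v_0 → v_1 → … → v_3 = j of Σ_t A[v_t][v_{t+1}]. For example, for (i, j) = (0, 2) we minimise over 9 possible intermediate vertex sequences; the minimum is 4, attained along the walk 0 → 1 → 0 → 2.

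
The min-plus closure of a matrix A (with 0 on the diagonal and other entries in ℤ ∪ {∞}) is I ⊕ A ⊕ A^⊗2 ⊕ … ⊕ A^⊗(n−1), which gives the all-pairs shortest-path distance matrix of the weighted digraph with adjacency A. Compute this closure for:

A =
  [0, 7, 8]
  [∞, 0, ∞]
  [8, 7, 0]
Closure =
  [0, 7, 8]
  [∞, 0, ∞]
  [8, 7, 0]

This is the Floyd-Warshall all-pairs shortest-path computation. For each intermediate vertex k = 0, 1, …, 2, update dist[i][j] ← min(dist[i][j], dist[i][k] + dist[k][j]). The final matrix gives, for each (i, j), the minimum total weight of any directed path from i to j (possibly empty when i = j).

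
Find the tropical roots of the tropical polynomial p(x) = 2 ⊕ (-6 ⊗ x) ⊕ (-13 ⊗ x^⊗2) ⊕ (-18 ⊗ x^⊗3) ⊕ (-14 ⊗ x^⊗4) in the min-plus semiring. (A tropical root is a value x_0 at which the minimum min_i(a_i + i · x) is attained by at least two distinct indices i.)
Roots: {-4, 5, 7, 8}

Each tropical root is a break point of the lower envelope of the lines y = a_i + i · x (there are 5 lines, with slopes 0, 1, ..., 4). Only the lines that attain the minimum somewhere contribute to roots; other lines are dominated. Here the surviving (envelope) indices are i = 4, i = 3, i = 2, i = 1, i = 0.
Intersections between consecutive envelope lines give the roots: for adjacent envelope indices i < j the intersection is x = (a_i − a_j) / (j − i). Reading off the sorted break points: {-4, 5, 7, 8}.
Verification: at each break x_0, at least two indices attain the minimum of min_i(a_i + i · x_0).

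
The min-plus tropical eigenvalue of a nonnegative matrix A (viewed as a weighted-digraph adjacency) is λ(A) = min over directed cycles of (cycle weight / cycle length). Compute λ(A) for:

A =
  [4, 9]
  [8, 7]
λ(A) = 4

Enumerate directed cycles and compute their means (weight / length). Sample:
  cycle 0 → 0: weight = 4, length = 1, mean = 4/1 ≈ 4.000
  cycle 1 → 1: weight = 7, length = 1, mean = 7/1 ≈ 7.000
  cycle 0 → 1 → 0: weight = 17, length = 2, mean = 17/2 ≈ 8.500
  cycle 1 → 0 → 1: weight = 17, length = 2, mean = 17/2 ≈ 8.500
Minimum mean = 4.000, attained e.g. along the cycle 0 → 0 with weight 4 and length 1. So λ(A) = 4/1 = 4.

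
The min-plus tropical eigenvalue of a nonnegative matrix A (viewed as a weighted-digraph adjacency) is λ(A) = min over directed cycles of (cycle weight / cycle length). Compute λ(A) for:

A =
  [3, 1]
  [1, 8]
λ(A) = 1

Enumerate directed cycles and compute their means (weight / length). Sample:
  cycle 0 → 0: weight = 3, length = 1, mean = 3/1 ≈ 3.000
  cycle 1 → 1: weight = 8, length = 1, mean = 8/1 ≈ 8.000
  cycle 0 → 1 → 0: weight = 2, length = 2, mean = 2/2 ≈ 1.000
  cycle 1 → 0 → 1: weight = 2, length = 2, mean = 2/2 ≈ 1.000
Minimum mean = 1.000, attained e.g. along the cycle 0 → 1 → 0 with weight 2 and length 2. So λ(A) = 2/2 = 1.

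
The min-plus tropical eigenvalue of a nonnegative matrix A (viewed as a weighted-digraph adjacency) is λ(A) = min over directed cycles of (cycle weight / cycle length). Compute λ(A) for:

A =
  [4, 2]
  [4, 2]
λ(A) = 2

Enumerate directed cycles and compute their means (weight / length). Sample:
  cycle 0 → 0: weight = 4, length = 1, mean = 4/1 ≈ 4.000
  cycle 1 → 1: weight = 2, length = 1, mean = 2/1 ≈ 2.000
  cycle 0 → 1 → 0: weight = 6, length = 2, mean = 6/2 ≈ 3.000
  cycle 1 → 0 → 1: weight = 6, length = 2, mean = 6/2 ≈ 3.000
Minimum mean = 2.000, attained e.g. along the cycle 1 → 1 with weight 2 and length 1. So λ(A) = 2/1 = 2.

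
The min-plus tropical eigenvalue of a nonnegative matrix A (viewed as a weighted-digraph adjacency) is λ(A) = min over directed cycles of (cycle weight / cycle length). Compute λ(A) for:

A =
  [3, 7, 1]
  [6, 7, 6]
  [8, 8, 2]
λ(A) = 2

Enumerate directed cycles and compute their means (weight / length). Sample:
  cycle 0 → 0: weight = 3, length = 1, mean = 3/1 ≈ 3.000
  cycle 1 → 1: weight = 7, length = 1, mean = 7/1 ≈ 7.000
  cycle 2 → 2: weight = 2, length = 1, mean = 2/1 ≈ 2.000
  cycle 0 → 1 → 0: weight = 13, length = 2, mean = 13/2 ≈ 6.500
  cycle 0 → 2 → 0: weight = 9, length = 2, mean = 9/2 ≈ 4.500
  cycle 1 → 0 → 1: weight = 13, length = 2, mean = 13/2 ≈ 6.500
Minimum mean = 2.000, attained e.g. along the cycle 2 → 2 with weight 2 and length 1. So λ(A) = 2/1 = 2.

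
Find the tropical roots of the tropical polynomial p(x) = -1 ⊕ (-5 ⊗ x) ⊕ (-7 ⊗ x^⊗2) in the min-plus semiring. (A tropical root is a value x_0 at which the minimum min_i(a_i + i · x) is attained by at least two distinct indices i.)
Roots: {2, 4}

Each tropical root is a break point of the lower envelope of the lines y = a_i + i · x (there are 3 lines, with slopes 0, 1, ..., 2). Only the lines that attain the minimum somewhere contribute to roots; other lines are dominated. Here the surviving (envelope) indices are i = 2, i = 1, i = 0.
Intersections between consecutive envelope lines give the roots: for adjacent envelope indices i < j the intersection is x = (a_i − a_j) / (j − i). Reading off the sorted break points: {2, 4}.
Verification: at each break x_0, at least two indices attain the minimum of min_i(a_i + i · x_0).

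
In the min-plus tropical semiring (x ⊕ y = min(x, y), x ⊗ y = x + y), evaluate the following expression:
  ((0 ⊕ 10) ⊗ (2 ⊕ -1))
((0 ⊕ 10) ⊗ (2 ⊕ -1)) = -1

Expand innermost to outermost. Recall ⊕ takes the minimum of its arguments and ⊗ takes their sum. Working out the expression ((0 ⊕ 10) ⊗ (2 ⊕ -1)) gives -1.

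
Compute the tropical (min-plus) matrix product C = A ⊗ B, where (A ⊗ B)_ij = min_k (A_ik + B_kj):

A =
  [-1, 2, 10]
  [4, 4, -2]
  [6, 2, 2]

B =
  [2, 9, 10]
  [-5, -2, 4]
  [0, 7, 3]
A ⊗ B =
  [-3, 0, 6]
  [-2, 2, 1]
  [-3, 0, 5]

Apply the min-plus product entry-by-entry:
  C[0][0] = min over k of (A[0][0] + B[0][0] = -1 + 2 = 1, A[0][1] + B[1][0] = 2 + -5 = -3, A[0][2] + B[2][0] = 10 + 0 = 10) = -3 (attained at k = 1)
  C[0][1] = min over k of (A[0][0] + B[0][1] = -1 + 9 = 8, A[0][1] + B[1][1] = 2 + -2 = 0, A[0][2] + B[2][1] = 10 + 7 = 17) = 0 (attained at k = 1)
  C[0][2] = min over k of (A[0][0] + B[0][2] = -1 + 10 = 9, A[0][1] + B[1][2] = 2 + 4 = 6, A[0][2] + B[2][2] = 10 + 3 = 13) = 6 (attained at k = 1)
  C[1][0] = min over k of (A[1][0] + B[0][0] = 4 + 2 = 6, A[1][1] + B[1][0] = 4 + -5 = -1, A[1][2] + B[2][0] = -2 + 0 = -2) = -2 (attained at k = 2)
  C[1][1] = min over k of (A[1][0] + B[0][1] = 4 + 9 = 13, A[1][1] + B[1][1] = 4 + -2 = 2, A[1][2] + B[2][1] = -2 + 7 = 5) = 2 (attained at k = 1)
  C[1][2] = min over k of (A[1][0] + B[0][2] = 4 + 10 = 14, A[1][1] + B[1][2] = 4 + 4 = 8, A[1][2] + B[2][2] = -2 + 3 = 1) = 1 (attained at k = 2)
  C[2][0] = min over k of (A[2][0] + B[0][0] = 6 + 2 = 8, A[2][1] + B[1][0] = 2 + -5 = -3, A[2][2] + B[2][0] = 2 + 0 = 2) = -3 (attained at k = 1)
  C[2][1] = min over k of (A[2][0] + B[0][1] = 6 + 9 = 15, A[2][1] + B[1][1] = 2 + -2 = 0, A[2][2] + B[2][1] = 2 + 7 = 9) = 0 (attained at k = 1)
  C[2][2] = min over k of (A[2][0] + B[0][2] = 6 + 10 = 16, A[2][1] + B[1][2] = 2 + 4 = 6, A[2][2] + B[2][2] = 2 + 3 = 5) = 5 (attained at k = 2)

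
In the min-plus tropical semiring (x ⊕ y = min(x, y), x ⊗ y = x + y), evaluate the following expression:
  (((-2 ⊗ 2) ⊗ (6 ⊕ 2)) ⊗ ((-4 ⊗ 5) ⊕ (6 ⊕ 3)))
(((-2 ⊗ 2) ⊗ (6 ⊕ 2)) ⊗ ((-4 ⊗ 5) ⊕ (6 ⊕ 3))) = 3

Expand innermost to outermost. Recall ⊕ takes the minimum of its arguments and ⊗ takes their sum. Working out the expression (((-2 ⊗ 2) ⊗ (6 ⊕ 2)) ⊗ ((-4 ⊗ 5) ⊕ (6 ⊕ 3))) gives 3.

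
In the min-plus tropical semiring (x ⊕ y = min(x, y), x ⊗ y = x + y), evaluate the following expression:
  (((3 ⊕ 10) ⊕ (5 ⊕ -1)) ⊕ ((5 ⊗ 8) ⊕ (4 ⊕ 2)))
(((3 ⊕ 10) ⊕ (5 ⊕ -1)) ⊕ ((5 ⊗ 8) ⊕ (4 ⊕ 2))) = -1

Expand innermost to outermost. Recall ⊕ takes the minimum of its arguments and ⊗ takes their sum. Working out the expression (((3 ⊕ 10) ⊕ (5 ⊕ -1)) ⊕ ((5 ⊗ 8) ⊕ (4 ⊕ 2))) gives -1.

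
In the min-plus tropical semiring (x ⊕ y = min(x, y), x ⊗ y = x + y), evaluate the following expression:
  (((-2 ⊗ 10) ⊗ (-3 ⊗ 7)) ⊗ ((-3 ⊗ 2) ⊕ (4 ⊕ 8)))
(((-2 ⊗ 10) ⊗ (-3 ⊗ 7)) ⊗ ((-3 ⊗ 2) ⊕ (4 ⊕ 8))) = 11

Expand innermost to outermost. Recall ⊕ takes the minimum of its arguments and ⊗ takes their sum. Working out the expression (((-2 ⊗ 10) ⊗ (-3 ⊗ 7)) ⊗ ((-3 ⊗ 2) ⊕ (4 ⊕ 8))) gives 11.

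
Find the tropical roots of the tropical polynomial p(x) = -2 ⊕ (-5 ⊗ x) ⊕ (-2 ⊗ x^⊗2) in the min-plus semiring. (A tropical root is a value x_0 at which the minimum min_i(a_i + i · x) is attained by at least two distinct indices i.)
Roots: {-3, 3}

Each tropical root is a break point of the lower envelope of the lines y = a_i + i · x (there are 3 lines, with slopes 0, 1, ..., 2). Only the lines that attain the minimum somewhere contribute to roots; other lines are dominated. Here the surviving (envelope) indices are i = 2, i = 1, i = 0.
Intersections between consecutive envelope lines give the roots: for adjacent envelope indices i < j the intersection is x = (a_i − a_j) / (j − i). Reading off the sorted break points: {-3, 3}.
Verification: at each break x_0, at least two indices attain the minimum of min_i(a_i + i · x_0).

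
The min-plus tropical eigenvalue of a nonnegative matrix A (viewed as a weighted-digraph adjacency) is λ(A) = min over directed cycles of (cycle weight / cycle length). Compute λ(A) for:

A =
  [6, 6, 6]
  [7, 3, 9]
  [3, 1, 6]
λ(A) = 3

Enumerate directed cycles and compute their means (weight / length). Sample:
  cycle 0 → 0: weight = 6, length = 1, mean = 6/1 ≈ 6.000
  cycle 1 → 1: weight = 3, length = 1, mean = 3/1 ≈ 3.000
  cycle 2 → 2: weight = 6, length = 1, mean = 6/1 ≈ 6.000
  cycle 0 → 1 → 0: weight = 13, length = 2, mean = 13/2 ≈ 6.500
  cycle 0 → 2 → 0: weight = 9, length = 2, mean = 9/2 ≈ 4.500
  cycle 1 → 0 → 1: weight = 13, length = 2, mean = 13/2 ≈ 6.500
Minimum mean = 3.000, attained e.g. along the cycle 1 → 1 with weight 3 and length 1. So λ(A) = 3/1 = 3.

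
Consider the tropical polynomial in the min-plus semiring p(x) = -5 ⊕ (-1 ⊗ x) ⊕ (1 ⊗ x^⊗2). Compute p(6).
p(6) = -5

A tropical monomial a ⊗ x^⊗i evaluates to a + i · x. Evaluating each term at x = 6:
  Term 0 contributes -5 + 0 · 6 = -5
  Term 1 contributes -1 + 1 · 6 = 5
  Term 2 contributes 1 + 2 · 6 = 13
p(6) = ⊕ of these = min[-5, 5, 13] = -5.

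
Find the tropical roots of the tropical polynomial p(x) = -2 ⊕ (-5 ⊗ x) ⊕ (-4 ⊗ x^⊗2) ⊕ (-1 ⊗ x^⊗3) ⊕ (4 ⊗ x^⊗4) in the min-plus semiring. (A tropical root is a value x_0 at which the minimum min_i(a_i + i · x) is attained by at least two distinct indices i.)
Roots: {-5, -3, -1, 3}

Each tropical root is a break point of the lower envelope of the lines y = a_i + i · x (there are 5 lines, with slopes 0, 1, ..., 4). Only the lines that attain the minimum somewhere contribute to roots; other lines are dominated. Here the surviving (envelope) indices are i = 4, i = 3, i = 2, i = 1, i = 0.
Intersections between consecutive envelope lines give the roots: for adjacent envelope indices i < j the intersection is x = (a_i − a_j) / (j − i). Reading off the sorted break points: {-5, -3, -1, 3}.
Verification: at each break x_0, at least two indices attain the minimum of min_i(a_i + i · x_0).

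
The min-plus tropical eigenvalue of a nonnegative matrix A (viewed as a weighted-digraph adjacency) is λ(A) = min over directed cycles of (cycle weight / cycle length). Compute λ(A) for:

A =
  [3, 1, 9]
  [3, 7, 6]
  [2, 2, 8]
λ(A) = 2

Enumerate directed cycles and compute their means (weight / length). Sample:
  cycle 0 → 0: weight = 3, length = 1, mean = 3/1 ≈ 3.000
  cycle 1 → 1: weight = 7, length = 1, mean = 7/1 ≈ 7.000
  cycle 2 → 2: weight = 8, length = 1, mean = 8/1 ≈ 8.000
  cycle 0 → 1 → 0: weight = 4, length = 2, mean = 4/2 ≈ 2.000
  cycle 0 → 2 → 0: weight = 11, length = 2, mean = 11/2 ≈ 5.500
  cycle 1 → 0 → 1: weight = 4, length = 2, mean = 4/2 ≈ 2.000
Minimum mean = 2.000, attained e.g. along the cycle 0 → 1 → 0 with weight 4 and length 2. So λ(A) = 4/2 = 2.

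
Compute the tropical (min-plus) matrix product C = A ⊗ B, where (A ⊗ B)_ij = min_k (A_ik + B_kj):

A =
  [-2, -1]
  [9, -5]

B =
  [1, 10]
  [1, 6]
A ⊗ B =
  [-1, 5]
  [-4, 1]

Apply the min-plus product entry-by-entry:
  C[0][0] = min over k of (A[0][0] + B[0][0] = -2 + 1 = -1, A[0][1] + B[1][0] = -1 + 1 = 0) = -1 (attained at k = 0)
  C[0][1] = min over k of (A[0][0] + B[0][1] = -2 + 10 = 8, A[0][1] + B[1][1] = -1 + 6 = 5) = 5 (attained at k = 1)
  C[1][0] = min over k of (A[1][0] + B[0][0] = 9 + 1 = 10, A[1][1] + B[1][0] = -5 + 1 = -4) = -4 (attained at k = 1)
  C[1][1] = min over k of (A[1][0] + B[0][1] = 9 + 10 = 19, A[1][1] + B[1][1] = -5 + 6 = 1) = 1 (attained at k = 1)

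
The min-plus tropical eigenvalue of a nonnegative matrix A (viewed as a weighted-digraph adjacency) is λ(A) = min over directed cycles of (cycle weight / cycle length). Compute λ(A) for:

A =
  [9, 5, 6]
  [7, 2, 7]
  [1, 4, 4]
λ(A) = 2

Enumerate directed cycles and compute their means (weight / length). Sample:
  cycle 0 → 0: weight = 9, length = 1, mean = 9/1 ≈ 9.000
  cycle 1 → 1: weight = 2, length = 1, mean = 2/1 ≈ 2.000
  cycle 2 → 2: weight = 4, length = 1, mean = 4/1 ≈ 4.000
  cycle 0 → 1 → 0: weight = 12, length = 2, mean = 12/2 ≈ 6.000
  cycle 0 → 2 → 0: weight = 7, length = 2, mean = 7/2 ≈ 3.500
  cycle 1 → 0 → 1: weight = 12, length = 2, mean = 12/2 ≈ 6.000
Minimum mean = 2.000, attained e.g. along the cycle 1 → 1 with weight 2 and length 1. So λ(A) = 2/1 = 2.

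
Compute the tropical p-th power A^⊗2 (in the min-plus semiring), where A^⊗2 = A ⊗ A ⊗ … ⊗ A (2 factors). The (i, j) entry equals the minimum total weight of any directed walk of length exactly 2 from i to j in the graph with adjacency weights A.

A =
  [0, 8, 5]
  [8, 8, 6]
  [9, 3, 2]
A^⊗2 =
  [0, 8, 5]
  [8, 9, 8]
  [9, 5, 4]

Each entry (A^⊗2)_ij equals the minimum over all length-2 walks i = v_0 → v_1 → … → v_2 = j of Σ_t A[v_t][v_{t+1}]. For example, for (i, j) = (0, 2) we minimise over 3 possible intermediate vertex sequences; the minimum is 5, attained along the walk 0 → 0 → 2.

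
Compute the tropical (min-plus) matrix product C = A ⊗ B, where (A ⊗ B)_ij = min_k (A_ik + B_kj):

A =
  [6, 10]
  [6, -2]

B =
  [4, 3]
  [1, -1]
A ⊗ B =
  [10, 9]
  [-1, -3]

Apply the min-plus product entry-by-entry:
  C[0][0] = min over k of (A[0][0] + B[0][0] = 6 + 4 = 10, A[0][1] + B[1][0] = 10 + 1 = 11) = 10 (attained at k = 0)
  C[0][1] = min over k of (A[0][0] + B[0][1] = 6 + 3 = 9, A[0][1] + B[1][1] = 10 + -1 = 9) = 9 (attained at k = 0)
  C[1][0] = min over k of (A[1][0] + B[0][0] = 6 + 4 = 10, A[1][1] + B[1][0] = -2 + 1 = -1) = -1 (attained at k = 1)
  C[1][1] = min over k of (A[1][0] + B[0][1] = 6 + 3 = 9, A[1][1] + B[1][1] = -2 + -1 = -3) = -3 (attained at k = 1)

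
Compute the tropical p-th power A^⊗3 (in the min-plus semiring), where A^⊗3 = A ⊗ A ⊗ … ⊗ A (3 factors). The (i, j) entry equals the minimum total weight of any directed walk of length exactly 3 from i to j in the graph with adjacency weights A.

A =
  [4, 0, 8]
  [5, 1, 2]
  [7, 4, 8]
A^⊗3 =
  [6, 2, 3]
  [7, 3, 4]
  [10, 6, 7]

Each entry (A^⊗3)_ij equals the minimum over all length-3 walks i = v_0 → v_1 → … → v_3 = j of Σ_t A[v_t][v_{t+1}]. For example, for (i, j) = (0, 2) we minimise over 9 possible intermediate vertex sequences; the minimum is 3, attained along the walk 0 → 1 → 1 → 2.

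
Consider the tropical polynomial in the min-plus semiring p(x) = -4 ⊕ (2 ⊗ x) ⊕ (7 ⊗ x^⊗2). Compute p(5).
p(5) = -4

A tropical monomial a ⊗ x^⊗i evaluates to a + i · x. Evaluating each term at x = 5:
  Term 0 contributes -4 + 0 · 5 = -4
  Term 1 contributes 2 + 1 · 5 = 7
  Term 2 contributes 7 + 2 · 5 = 17
p(5) = ⊕ of these = min[-4, 7, 17] = -4.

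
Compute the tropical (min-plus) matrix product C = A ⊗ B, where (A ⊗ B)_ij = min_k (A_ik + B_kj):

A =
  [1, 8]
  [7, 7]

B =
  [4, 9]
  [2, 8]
A ⊗ B =
  [5, 10]
  [9, 15]

Apply the min-plus product entry-by-entry:
  C[0][0] = min over k of (A[0][0] + B[0][0] = 1 + 4 = 5, A[0][1] + B[1][0] = 8 + 2 = 10) = 5 (attained at k = 0)
  C[0][1] = min over k of (A[0][0] + B[0][1] = 1 + 9 = 10, A[0][1] + B[1][1] = 8 + 8 = 16) = 10 (attained at k = 0)
  C[1][0] = min over k of (A[1][0] + B[0][0] = 7 + 4 = 11, A[1][1] + B[1][0] = 7 + 2 = 9) = 9 (attained at k = 1)
  C[1][1] = min over k of (A[1][0] + B[0][1] = 7 + 9 = 16, A[1][1] + B[1][1] = 7 + 8 = 15) = 15 (attained at k = 1)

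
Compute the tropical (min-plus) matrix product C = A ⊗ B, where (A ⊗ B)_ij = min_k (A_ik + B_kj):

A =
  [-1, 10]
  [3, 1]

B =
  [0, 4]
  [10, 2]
A ⊗ B =
  [-1, 3]
  [3, 3]

Apply the min-plus product entry-by-entry:
  C[0][0] = min over k of (A[0][0] + B[0][0] = -1 + 0 = -1, A[0][1] + B[1][0] = 10 + 10 = 20) = -1 (attained at k = 0)
  C[0][1] = min over k of (A[0][0] + B[0][1] = -1 + 4 = 3, A[0][1] + B[1][1] = 10 + 2 = 12) = 3 (attained at k = 0)
  C[1][0] = min over k of (A[1][0] + B[0][0] = 3 + 0 = 3, A[1][1] + B[1][0] = 1 + 10 = 11) = 3 (attained at k = 0)
  C[1][1] = min over k of (A[1][0] + B[0][1] = 3 + 4 = 7, A[1][1] + B[1][1] = 1 + 2 = 3) = 3 (attained at k = 1)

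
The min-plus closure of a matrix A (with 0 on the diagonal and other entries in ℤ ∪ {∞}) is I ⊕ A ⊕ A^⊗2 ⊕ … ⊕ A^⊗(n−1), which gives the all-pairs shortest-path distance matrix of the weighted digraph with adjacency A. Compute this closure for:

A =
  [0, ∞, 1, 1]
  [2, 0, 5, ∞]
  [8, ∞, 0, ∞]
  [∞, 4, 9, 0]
Closure =
  [0, 5, 1, 1]
  [2, 0, 3, 3]
  [8, 13, 0, 9]
  [6, 4, 7, 0]

This is the Floyd-Warshall all-pairs shortest-path computation. For each intermediate vertex k = 0, 1, …, 3, update dist[i][j] ← min(dist[i][j], dist[i][k] + dist[k][j]). The final matrix gives, for each (i, j), the minimum total weight of any directed path from i to j (possibly empty when i = j).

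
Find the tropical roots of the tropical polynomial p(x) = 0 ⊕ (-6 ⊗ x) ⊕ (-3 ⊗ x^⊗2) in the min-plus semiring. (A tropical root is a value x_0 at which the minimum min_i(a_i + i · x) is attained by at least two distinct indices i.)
Roots: {-3, 6}

Each tropical root is a break point of the lower envelope of the lines y = a_i + i · x (there are 3 lines, with slopes 0, 1, ..., 2). Only the lines that attain the minimum somewhere contribute to roots; other lines are dominated. Here the surviving (envelope) indices are i = 2, i = 1, i = 0.
Intersections between consecutive envelope lines give the roots: for adjacent envelope indices i < j the intersection is x = (a_i − a_j) / (j − i). Reading off the sorted break points: {-3, 6}.
Verification: at each break x_0, at least two indices attain the minimum of min_i(a_i + i · x_0).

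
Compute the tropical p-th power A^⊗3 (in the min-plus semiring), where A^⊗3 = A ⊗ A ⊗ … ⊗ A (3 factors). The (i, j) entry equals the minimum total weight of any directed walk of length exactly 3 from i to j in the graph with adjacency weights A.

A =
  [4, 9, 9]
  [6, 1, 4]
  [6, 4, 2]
A^⊗3 =
  [12, 11, 13]
  [8, 3, 6]
  [10, 6, 6]

Each entry (A^⊗3)_ij equals the minimum over all length-3 walks i = v_0 → v_1 → … → v_3 = j of Σ_t A[v_t][v_{t+1}]. For example, for (i, j) = (0, 2) we minimise over 9 possible intermediate vertex sequences; the minimum is 13, attained along the walk 0 → 2 → 2 → 2.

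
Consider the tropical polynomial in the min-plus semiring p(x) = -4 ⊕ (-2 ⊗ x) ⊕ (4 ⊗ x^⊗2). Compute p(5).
p(5) = -4

A tropical monomial a ⊗ x^⊗i evaluates to a + i · x. Evaluating each term at x = 5:
  Term 0 contributes -4 + 0 · 5 = -4
  Term 1 contributes -2 + 1 · 5 = 3
  Term 2 contributes 4 + 2 · 5 = 14
p(5) = ⊕ of these = min[-4, 3, 14] = -4.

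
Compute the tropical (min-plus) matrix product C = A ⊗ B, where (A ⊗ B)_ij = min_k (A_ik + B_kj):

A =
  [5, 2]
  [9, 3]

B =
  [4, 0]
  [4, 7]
A ⊗ B =
  [6, 5]
  [7, 9]

Apply the min-plus product entry-by-entry:
  C[0][0] = min over k of (A[0][0] + B[0][0] = 5 + 4 = 9, A[0][1] + B[1][0] = 2 + 4 = 6) = 6 (attained at k = 1)
  C[0][1] = min over k of (A[0][0] + B[0][1] = 5 + 0 = 5, A[0][1] + B[1][1] = 2 + 7 = 9) = 5 (attained at k = 0)
  C[1][0] = min over k of (A[1][0] + B[0][0] = 9 + 4 = 13, A[1][1] + B[1][0] = 3 + 4 = 7) = 7 (attained at k = 1)
  C[1][1] = min over k of (A[1][0] + B[0][1] = 9 + 0 = 9, A[1][1] + B[1][1] = 3 + 7 = 10) = 9 (attained at k = 0)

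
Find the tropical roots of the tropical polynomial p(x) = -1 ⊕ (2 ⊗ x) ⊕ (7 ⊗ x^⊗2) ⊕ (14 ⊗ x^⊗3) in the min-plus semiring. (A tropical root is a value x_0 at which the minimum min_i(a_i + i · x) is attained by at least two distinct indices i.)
Roots: {-7, -5, -3}

Each tropical root is a break point of the lower envelope of the lines y = a_i + i · x (there are 4 lines, with slopes 0, 1, ..., 3). Only the lines that attain the minimum somewhere contribute to roots; other lines are dominated. Here the surviving (envelope) indices are i = 3, i = 2, i = 1, i = 0.
Intersections between consecutive envelope lines give the roots: for adjacent envelope indices i < j the intersection is x = (a_i − a_j) / (j − i). Reading off the sorted break points: {-7, -5, -3}.
Verification: at each break x_0, at least two indices attain the minimum of min_i(a_i + i · x_0).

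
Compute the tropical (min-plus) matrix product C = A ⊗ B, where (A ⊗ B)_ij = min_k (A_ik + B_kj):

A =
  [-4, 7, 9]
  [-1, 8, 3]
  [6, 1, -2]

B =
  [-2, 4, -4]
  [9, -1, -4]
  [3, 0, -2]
A ⊗ B =
  [-6, 0, -8]
  [-3, 3, -5]
  [1, -2, -4]

Apply the min-plus product entry-by-entry:
  C[0][0] = min over k of (A[0][0] + B[0][0] = -4 + -2 = -6, A[0][1] + B[1][0] = 7 + 9 = 16, A[0][2] + B[2][0] = 9 + 3 = 12) = -6 (attained at k = 0)
  C[0][1] = min over k of (A[0][0] + B[0][1] = -4 + 4 = 0, A[0][1] + B[1][1] = 7 + -1 = 6, A[0][2] + B[2][1] = 9 + 0 = 9) = 0 (attained at k = 0)
  C[0][2] = min over k of (A[0][0] + B[0][2] = -4 + -4 = -8, A[0][1] + B[1][2] = 7 + -4 = 3, A[0][2] + B[2][2] = 9 + -2 = 7) = -8 (attained at k = 0)
  C[1][0] = min over k of (A[1][0] + B[0][0] = -1 + -2 = -3, A[1][1] + B[1][0] = 8 + 9 = 17, A[1][2] + B[2][0] = 3 + 3 = 6) = -3 (attained at k = 0)
  C[1][1] = min over k of (A[1][0] + B[0][1] = -1 + 4 = 3, A[1][1] + B[1][1] = 8 + -1 = 7, A[1][2] + B[2][1] = 3 + 0 = 3) = 3 (attained at k = 0)
  C[1][2] = min over k of (A[1][0] + B[0][2] = -1 + -4 = -5, A[1][1] + B[1][2] = 8 + -4 = 4, A[1][2] + B[2][2] = 3 + -2 = 1) = -5 (attained at k = 0)
  C[2][0] = min over k of (A[2][0] + B[0][0] = 6 + -2 = 4, A[2][1] + B[1][0] = 1 + 9 = 10, A[2][2] + B[2][0] = -2 + 3 = 1) = 1 (attained at k = 2)
  C[2][1] = min over k of (A[2][0] + B[0][1] = 6 + 4 = 10, A[2][1] + B[1][1] = 1 + -1 = 0, A[2][2] + B[2][1] = -2 + 0 = -2) = -2 (attained at k = 2)
  C[2][2] = min over k of (A[2][0] + B[0][2] = 6 + -4 = 2, A[2][1] + B[1][2] = 1 + -4 = -3, A[2][2] + B[2][2] = -2 + -2 = -4) = -4 (attained at k = 2)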